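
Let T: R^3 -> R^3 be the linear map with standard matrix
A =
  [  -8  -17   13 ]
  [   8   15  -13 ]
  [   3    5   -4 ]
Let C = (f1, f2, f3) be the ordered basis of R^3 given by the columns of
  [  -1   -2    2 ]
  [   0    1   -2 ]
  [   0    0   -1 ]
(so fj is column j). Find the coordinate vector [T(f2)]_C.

[1, 1, 1]

Compute T(f2) = A f2 = [-1, -1, -1] in standard coordinates.
Then write this in C-coordinates: solve for y in y_1 f1 + ... + y_3 f3 = [-1, -1, -1].
This gives y = [1, 1, 1], which is column 2 of [T]_C.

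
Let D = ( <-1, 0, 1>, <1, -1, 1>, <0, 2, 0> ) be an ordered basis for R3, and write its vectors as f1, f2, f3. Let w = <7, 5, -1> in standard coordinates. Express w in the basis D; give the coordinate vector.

<-4, 3, 4>

Write w = c_1 f1 + ... + c_3 f3 and solve for the c_i.
Row-reducing the augmented matrix [M | w] gives c = (-4, 3, 4).
Check: -4f1 + 3f2 + 4f3 = <7, 5, -1>.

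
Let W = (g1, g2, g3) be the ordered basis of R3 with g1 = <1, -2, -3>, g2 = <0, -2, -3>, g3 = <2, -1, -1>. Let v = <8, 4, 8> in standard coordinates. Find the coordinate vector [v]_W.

[v]_W is the unique c with M c = v, where M has columns g1, ..., g3.
Row-reducing the augmented matrix [M | v] gives c = (0, -4, 4).
Check: 0·g1 - 4g2 + 4g3 = <8, 4, 8>.

<0, -4, 4>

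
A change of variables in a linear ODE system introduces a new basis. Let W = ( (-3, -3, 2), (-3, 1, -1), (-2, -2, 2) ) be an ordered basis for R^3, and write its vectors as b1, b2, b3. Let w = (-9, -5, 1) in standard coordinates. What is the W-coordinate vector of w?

(4, 1, -3)

Write w = c_1 b1 + ... + c_3 b3 and solve for the c_i.
Solving this 3x3 system gives c = (4, 1, -3).
Check: 4b1 + b2 - 3b3 = (-9, -5, 1).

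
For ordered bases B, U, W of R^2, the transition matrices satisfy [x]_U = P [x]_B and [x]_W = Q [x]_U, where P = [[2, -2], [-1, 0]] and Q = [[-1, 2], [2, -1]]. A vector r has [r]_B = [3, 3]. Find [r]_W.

[-6, 3]

Apply P to get U-coordinates [0, -3], then Q to get W-coordinates.
The result is [r]_W = [-6, 3].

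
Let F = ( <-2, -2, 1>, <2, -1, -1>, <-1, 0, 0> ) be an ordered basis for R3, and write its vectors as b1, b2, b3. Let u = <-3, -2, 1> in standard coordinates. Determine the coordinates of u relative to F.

[u]_F is the unique c with M c = u, where M has columns b1, ..., b3.
Solving this 3x3 system gives c = (1, 0, 1).
Check: b1 + 0·b2 + b3 = <-3, -2, 1>.

<1, 0, 1>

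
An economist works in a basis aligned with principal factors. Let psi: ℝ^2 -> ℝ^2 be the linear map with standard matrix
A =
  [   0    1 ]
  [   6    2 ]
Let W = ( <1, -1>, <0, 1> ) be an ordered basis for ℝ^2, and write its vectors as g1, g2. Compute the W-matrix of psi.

[[-1, 1], [3, 3]]

With P the matrix whose columns are g1, g2, [psi]_W = P^(-1) A P.
Column by column: psi(g1) = A g1 = <-1, 4>; its W-coordinates <-1, 3> give column 1.
Continuing for each basis vector yields [psi]_W = [[-1, 1], [3, 3]].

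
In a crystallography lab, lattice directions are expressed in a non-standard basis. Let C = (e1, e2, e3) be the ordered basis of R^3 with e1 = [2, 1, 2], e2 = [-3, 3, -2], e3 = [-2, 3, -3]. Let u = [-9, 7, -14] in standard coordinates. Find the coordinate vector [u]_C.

[-2, -1, 4]

Write u = c_1 e1 + ... + c_3 e3 and solve for the c_i.
Solving this 3x3 system gives c = (-2, -1, 4).
Check: -2e1 - e2 + 4e3 = [-9, 7, -14].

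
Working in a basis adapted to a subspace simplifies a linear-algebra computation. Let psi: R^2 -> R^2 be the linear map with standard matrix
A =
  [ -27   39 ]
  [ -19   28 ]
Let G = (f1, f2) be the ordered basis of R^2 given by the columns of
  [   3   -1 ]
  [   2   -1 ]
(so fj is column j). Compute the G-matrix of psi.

Let P have columns f1, f2. Then [psi]_G = P^(-1) A P.
Here det P = -1, so P^(-1) is integer; computing A P first and then P^(-1)(A P) gives [[-2, -3], [-3, 3]].

[[-2, -3], [-3, 3]]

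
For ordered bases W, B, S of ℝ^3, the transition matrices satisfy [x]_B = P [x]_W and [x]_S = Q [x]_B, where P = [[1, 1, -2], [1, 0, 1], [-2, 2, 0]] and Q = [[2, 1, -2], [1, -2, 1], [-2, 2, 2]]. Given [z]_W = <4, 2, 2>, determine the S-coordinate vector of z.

Composing the changes, [z]_S = Q P [z]_W.
Q P = [[7, -2, -3], [-3, 3, -4], [-4, 2, 6]]; applying this to <4, 2, 2> gives <18, -14, 0>.

<18, -14, 0>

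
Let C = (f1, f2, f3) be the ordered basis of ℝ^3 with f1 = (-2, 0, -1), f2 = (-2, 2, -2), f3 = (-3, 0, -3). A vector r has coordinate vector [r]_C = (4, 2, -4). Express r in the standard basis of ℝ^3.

r = M [r]_C, where M has columns f1, ..., f3.
Carrying out the matrix-vector product, r = (0, 4, 4).

(0, 4, 4)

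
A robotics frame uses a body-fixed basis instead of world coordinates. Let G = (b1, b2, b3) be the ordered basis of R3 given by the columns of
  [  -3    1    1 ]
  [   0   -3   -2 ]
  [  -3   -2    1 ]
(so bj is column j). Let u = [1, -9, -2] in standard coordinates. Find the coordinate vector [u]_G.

[u]_G is the unique c with M c = u, where M has columns b1, ..., b3.
Gaussian elimination on [M | u] yields c = (1, 1, 3).
Check: b1 + b2 + 3b3 = [1, -9, -2].

[1, 1, 3]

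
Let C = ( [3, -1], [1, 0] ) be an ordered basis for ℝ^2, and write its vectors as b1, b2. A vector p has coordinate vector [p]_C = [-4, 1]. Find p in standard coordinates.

[-11, 4]

The coordinates say p = -4b1 + b2; adding the scaled basis vectors gives [-11, 4].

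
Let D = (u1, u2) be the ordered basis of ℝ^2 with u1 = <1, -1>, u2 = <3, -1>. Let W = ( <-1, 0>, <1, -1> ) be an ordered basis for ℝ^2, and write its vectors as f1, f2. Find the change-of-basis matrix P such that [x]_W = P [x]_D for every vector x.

Take x = uj: its D-coordinates are the j-th standard unit vector, so P e_j — column j of P — equals [uj]_W.
u1 = 0·f1 + f2, giving column 1 = <0, 1>; repeating for each j gives P = [[0, -2], [1, 1]].

[[0, -2], [1, 1]]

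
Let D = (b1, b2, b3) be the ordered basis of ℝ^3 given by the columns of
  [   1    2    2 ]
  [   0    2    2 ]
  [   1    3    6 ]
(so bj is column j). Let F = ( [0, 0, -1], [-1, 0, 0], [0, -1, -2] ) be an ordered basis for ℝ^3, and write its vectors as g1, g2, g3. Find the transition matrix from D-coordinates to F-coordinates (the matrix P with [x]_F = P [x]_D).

[[-1, 1, -2], [-1, -2, -2], [0, -2, -2]]

Take x = bj: its D-coordinates are the j-th standard unit vector, so P e_j — column j of P — equals [bj]_F.
b1 = -g1 - g2 + 0·g3, giving column 1 = [-1, -1, 0]; repeating for each j gives P = [[-1, 1, -2], [-1, -2, -2], [0, -2, -2]].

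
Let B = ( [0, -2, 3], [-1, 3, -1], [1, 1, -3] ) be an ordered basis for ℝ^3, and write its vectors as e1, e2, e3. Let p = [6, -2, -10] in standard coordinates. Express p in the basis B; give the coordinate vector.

[0, -2, 4]

[p]_B is the unique c with M c = p, where M has columns e1, ..., e3.
Solving this 3x3 system gives c = (0, -2, 4).
Check: 0·e1 - 2e2 + 4e3 = [6, -2, -10].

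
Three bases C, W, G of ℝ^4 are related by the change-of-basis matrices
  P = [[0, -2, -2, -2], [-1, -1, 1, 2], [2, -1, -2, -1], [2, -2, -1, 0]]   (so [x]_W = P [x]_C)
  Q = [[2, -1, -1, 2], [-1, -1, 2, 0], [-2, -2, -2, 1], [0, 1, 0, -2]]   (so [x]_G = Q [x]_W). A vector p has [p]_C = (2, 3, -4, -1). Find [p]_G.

(13, 27, -4, -15)

Apply P to get W-coordinates (4, -11, 10, 2), then Q to get G-coordinates.
The result is [p]_G = (13, 27, -4, -15).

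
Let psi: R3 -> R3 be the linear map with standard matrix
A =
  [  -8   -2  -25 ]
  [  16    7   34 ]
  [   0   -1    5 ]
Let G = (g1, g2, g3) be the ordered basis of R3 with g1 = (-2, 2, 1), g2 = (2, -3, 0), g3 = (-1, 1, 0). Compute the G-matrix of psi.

[[3, 3, -1], [-3, -1, 3], [1, 2, 2]]

With P the matrix whose columns are g1, ..., g3, [psi]_G = P^(-1) A P.
Column by column: psi(g1) = A g1 = (-13, 16, 3); its G-coordinates (3, -3, 1) give column 1.
Continuing for each basis vector yields [psi]_G = [[3, 3, -1], [-3, -1, 3], [1, 2, 2]].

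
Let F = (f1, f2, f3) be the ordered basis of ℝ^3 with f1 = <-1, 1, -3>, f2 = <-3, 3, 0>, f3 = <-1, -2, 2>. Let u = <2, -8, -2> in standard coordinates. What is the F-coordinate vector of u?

<2, -2, 2>

[u]_F is the unique c with M c = u, where M has columns f1, ..., f3.
Solving this 3x3 system gives c = (2, -2, 2).
Check: 2f1 - 2f2 + 2f3 = <2, -8, -2>.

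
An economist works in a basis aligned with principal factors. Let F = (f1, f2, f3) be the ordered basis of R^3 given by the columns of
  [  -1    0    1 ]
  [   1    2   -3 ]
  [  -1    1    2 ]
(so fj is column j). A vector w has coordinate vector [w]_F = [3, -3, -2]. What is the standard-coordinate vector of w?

w = M [w]_F, where M has columns f1, ..., f3.
Carrying out the matrix-vector product, w = [-5, 3, -10].

[-5, 3, -10]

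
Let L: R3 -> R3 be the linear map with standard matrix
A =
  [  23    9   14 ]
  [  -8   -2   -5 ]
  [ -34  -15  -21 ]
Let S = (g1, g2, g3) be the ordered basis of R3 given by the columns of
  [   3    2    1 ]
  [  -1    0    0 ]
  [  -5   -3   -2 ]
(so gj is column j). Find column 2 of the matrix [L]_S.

[1, 2, -3]

Column 2 of [L]_S is the S-coordinate vector of L(g2).
In standard coordinates L(g2) = A g2 = [4, -1, -5].
Converting to S: [4, -1, -5] = g1 + 2g2 - 3g3, so the coordinate vector is [1, 2, -3].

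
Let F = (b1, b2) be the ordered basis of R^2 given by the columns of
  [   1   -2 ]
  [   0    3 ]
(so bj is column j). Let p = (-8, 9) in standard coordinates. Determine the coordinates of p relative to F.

Write p = c_1 b1 + c_2 b2 and solve for the c_i.
System: c_1 - 2c_2 = -8, 0c_1 + 3c_2 = 9; solving gives c_1 = -2, c_2 = 3.
Check: -2b1 + 3b2 = (-8, 9).

(-2, 3)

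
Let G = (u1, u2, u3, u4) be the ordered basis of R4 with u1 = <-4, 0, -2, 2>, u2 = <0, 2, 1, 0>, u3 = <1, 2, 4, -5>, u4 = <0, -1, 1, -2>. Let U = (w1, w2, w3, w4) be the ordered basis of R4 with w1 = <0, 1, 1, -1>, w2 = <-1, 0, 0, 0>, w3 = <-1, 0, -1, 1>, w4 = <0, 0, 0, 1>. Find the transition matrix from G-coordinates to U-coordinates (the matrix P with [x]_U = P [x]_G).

Take x = uj: its G-coordinates are the j-th standard unit vector, so P e_j — column j of P — equals [uj]_U.
u1 = 0·w1 + 2w2 + 2w3 + 0·w4, giving column 1 = <0, 2, 2, 0>; repeating for each j gives P = [[0, 2, 2, -1], [2, -1, 1, 2], [2, 1, -2, -2], [0, 1, -1, -1]].

[[0, 2, 2, -1], [2, -1, 1, 2], [2, 1, -2, -2], [0, 1, -1, -1]]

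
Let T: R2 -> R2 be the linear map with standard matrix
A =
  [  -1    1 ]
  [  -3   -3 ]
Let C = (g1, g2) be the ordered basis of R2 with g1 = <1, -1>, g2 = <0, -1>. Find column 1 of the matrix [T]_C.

Column 1 of [T]_C is the C-coordinate vector of T(g1).
In standard coordinates T(g1) = A g1 = <-2, 0>.
Converting to C: <-2, 0> = -2g1 + 2g2, so the coordinate vector is <-2, 2>.

<-2, 2>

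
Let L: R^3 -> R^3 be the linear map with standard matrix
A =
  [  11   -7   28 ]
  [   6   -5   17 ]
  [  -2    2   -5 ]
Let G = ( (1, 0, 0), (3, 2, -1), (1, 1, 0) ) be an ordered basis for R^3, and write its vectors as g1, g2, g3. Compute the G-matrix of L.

The j-th column of [L]_G is [L(gj)]_G.
L(g1) = A g1 = (11, 6, -2) = 3g1 + 2g2 + 2g3, so column 1 is (3, 2, 2).
Repeating for g2, g3 and assembling the columns gives [[3, 3, 3], [2, -3, 0], [2, -3, 1]].

[[3, 3, 3], [2, -3, 0], [2, -3, 1]]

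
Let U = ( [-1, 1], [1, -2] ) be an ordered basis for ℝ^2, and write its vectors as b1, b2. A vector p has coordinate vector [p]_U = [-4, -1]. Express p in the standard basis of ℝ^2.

[3, -2]

p = M [p]_U, where M has columns b1, b2.
Carrying out the matrix-vector product, p = [3, -2].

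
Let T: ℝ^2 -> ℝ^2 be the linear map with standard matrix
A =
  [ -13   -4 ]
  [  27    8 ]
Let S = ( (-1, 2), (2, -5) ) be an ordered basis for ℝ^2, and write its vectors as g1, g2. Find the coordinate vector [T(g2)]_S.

Compute T(g2) = A g2 = (-6, 14) in standard coordinates.
Then write this in S-coordinates: solve for y in y_1 g1 + y_2 g2 = (-6, 14).
This gives y = (2, -2), which is column 2 of [T]_S.

(2, -2)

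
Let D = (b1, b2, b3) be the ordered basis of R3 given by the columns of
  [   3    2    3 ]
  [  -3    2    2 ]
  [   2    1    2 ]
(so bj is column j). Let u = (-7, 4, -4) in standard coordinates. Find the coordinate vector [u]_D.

(-2, -2, 1)

[u]_D is the unique c with M c = u, where M has columns b1, ..., b3.
Solving this 3x3 system gives c = (-2, -2, 1).
Check: -2b1 - 2b2 + b3 = (-7, 4, -4).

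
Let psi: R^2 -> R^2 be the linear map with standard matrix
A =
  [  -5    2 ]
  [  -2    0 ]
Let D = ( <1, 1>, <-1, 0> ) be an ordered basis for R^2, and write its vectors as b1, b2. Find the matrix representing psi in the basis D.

[[-2, 2], [1, -3]]

With P the matrix whose columns are b1, b2, [psi]_D = P^(-1) A P.
Column by column: psi(b1) = A b1 = <-3, -2>; its D-coordinates <-2, 1> give column 1.
Continuing for each basis vector yields [psi]_D = [[-2, 2], [1, -3]].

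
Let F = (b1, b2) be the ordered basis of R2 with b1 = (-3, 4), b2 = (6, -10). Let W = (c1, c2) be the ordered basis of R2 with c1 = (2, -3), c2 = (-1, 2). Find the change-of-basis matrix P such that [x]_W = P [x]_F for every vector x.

Let M have columns bj and N have columns cj. Then for every x, N [x]_W = x = M [x]_F, so P = N^(-1) M.
Since det N = 1, N^(-1) has integer entries; multiplying gives P = [[-2, 2], [-1, -2]].

[[-2, 2], [-1, -2]]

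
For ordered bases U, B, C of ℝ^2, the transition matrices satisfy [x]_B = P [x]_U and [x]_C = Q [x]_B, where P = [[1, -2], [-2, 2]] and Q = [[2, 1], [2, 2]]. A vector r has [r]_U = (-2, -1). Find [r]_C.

First [r]_B = P [r]_U = (0, 2).
Then [r]_C = Q [r]_B = (2, 4).

(2, 4)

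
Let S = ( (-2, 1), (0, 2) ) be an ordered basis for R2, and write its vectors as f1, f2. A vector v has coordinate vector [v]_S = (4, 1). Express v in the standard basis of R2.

By definition v = 4f1 + f2.
Summing componentwise gives (-8, 6).

(-8, 6)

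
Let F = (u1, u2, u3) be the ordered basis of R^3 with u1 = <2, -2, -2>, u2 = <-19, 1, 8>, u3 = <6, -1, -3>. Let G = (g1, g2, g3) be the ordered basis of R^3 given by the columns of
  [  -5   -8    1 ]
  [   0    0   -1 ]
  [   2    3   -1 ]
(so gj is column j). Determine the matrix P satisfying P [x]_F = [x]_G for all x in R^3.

[[0, 2, -1], [0, 1, 0], [2, -1, 1]]

Take x = uj: its F-coordinates are the j-th standard unit vector, so P e_j — column j of P — equals [uj]_G.
u1 = 0·g1 + 0·g2 + 2g3, giving column 1 = <0, 0, 2>; repeating for each j gives P = [[0, 2, -1], [0, 1, 0], [2, -1, 1]].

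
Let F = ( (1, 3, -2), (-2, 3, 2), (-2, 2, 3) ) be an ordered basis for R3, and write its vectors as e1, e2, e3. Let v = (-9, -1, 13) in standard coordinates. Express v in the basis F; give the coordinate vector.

(-3, 2, 1)

We seek scalars with c_1 e1 + ... + c_3 e3 = v; equivalently solve M c = v where the columns of M are e1, ..., e3.
Gaussian elimination on [M | v] yields c = (-3, 2, 1).
Check: -3e1 + 2e2 + e3 = (-9, -1, 13).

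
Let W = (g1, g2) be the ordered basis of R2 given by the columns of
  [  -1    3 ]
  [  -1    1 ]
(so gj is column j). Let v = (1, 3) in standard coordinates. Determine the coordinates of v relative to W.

(-4, -1)

We seek scalars with c_1 g1 + c_2 g2 = v; equivalently solve M c = v where the columns of M are g1, g2.
System: -c_1 + 3c_2 = 1, -c_1 + c_2 = 3; solving gives c_1 = -4, c_2 = -1.
Check: -4g1 - g2 = (1, 3).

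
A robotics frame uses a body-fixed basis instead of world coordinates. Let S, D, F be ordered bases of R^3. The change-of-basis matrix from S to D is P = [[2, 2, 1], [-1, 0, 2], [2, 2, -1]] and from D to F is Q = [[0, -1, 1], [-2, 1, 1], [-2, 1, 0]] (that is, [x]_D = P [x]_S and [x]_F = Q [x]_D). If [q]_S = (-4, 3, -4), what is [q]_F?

First [q]_D = P [q]_S = (-6, -4, 2).
Then [q]_F = Q [q]_D = (6, 10, 8).

(6, 10, 8)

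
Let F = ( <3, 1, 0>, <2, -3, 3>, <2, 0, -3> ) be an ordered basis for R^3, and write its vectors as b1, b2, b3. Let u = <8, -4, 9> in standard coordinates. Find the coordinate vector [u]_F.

We seek scalars with c_1 b1 + ... + c_3 b3 = u; equivalently solve M c = u where the columns of M are b1, ..., b3.
Row-reducing the augmented matrix [M | u] gives c = (2, 2, -1).
Check: 2b1 + 2b2 - b3 = <8, -4, 9>.

<2, 2, -1>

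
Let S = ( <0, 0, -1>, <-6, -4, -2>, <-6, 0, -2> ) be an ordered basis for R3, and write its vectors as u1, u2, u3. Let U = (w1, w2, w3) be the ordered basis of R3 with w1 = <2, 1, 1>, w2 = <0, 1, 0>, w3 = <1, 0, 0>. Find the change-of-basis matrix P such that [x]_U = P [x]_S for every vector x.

[[-1, -2, -2], [1, -2, 2], [2, -2, -2]]

Let M have columns uj and N have columns wj. Then for every x, N [x]_U = x = M [x]_S, so P = N^(-1) M.
Since det N = -1, N^(-1) has integer entries; multiplying gives P = [[-1, -2, -2], [1, -2, 2], [2, -2, -2]].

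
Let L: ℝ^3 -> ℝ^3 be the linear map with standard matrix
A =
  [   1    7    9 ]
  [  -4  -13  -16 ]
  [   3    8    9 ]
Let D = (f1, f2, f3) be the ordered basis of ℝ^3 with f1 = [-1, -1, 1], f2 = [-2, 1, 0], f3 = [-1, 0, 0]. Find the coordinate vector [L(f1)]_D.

[-2, -1, 3]

Column 1 of [L]_D is the D-coordinate vector of L(f1).
In standard coordinates L(f1) = A f1 = [1, 1, -2].
Converting to D: [1, 1, -2] = -2f1 - f2 + 3f3, so the coordinate vector is [-2, -1, 3].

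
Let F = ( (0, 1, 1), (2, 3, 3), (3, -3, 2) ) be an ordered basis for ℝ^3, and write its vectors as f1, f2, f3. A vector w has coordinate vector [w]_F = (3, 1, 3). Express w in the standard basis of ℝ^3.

(11, -3, 12)

The coordinates say w = 3f1 + f2 + 3f3; adding the scaled basis vectors gives (11, -3, 12).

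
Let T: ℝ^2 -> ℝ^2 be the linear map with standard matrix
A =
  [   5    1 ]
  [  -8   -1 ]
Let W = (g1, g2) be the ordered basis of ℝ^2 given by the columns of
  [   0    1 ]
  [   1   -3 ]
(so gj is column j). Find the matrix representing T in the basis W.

With P the matrix whose columns are g1, g2, [T]_W = P^(-1) A P.
Column by column: T(g1) = A g1 = <1, -1>; its W-coordinates <2, 1> give column 1.
Continuing for each basis vector yields [T]_W = [[2, 1], [1, 2]].

[[2, 1], [1, 2]]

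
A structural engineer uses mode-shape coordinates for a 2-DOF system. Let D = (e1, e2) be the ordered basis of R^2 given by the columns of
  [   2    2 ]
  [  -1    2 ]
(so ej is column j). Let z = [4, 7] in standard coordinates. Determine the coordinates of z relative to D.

[-1, 3]

We seek scalars with c_1 e1 + c_2 e2 = z; equivalently solve M c = z where the columns of M are e1, e2.
System: 2c_1 + 2c_2 = 4, -c_1 + 2c_2 = 7; solving gives c_1 = -1, c_2 = 3.
Check: -e1 + 3e2 = [4, 7].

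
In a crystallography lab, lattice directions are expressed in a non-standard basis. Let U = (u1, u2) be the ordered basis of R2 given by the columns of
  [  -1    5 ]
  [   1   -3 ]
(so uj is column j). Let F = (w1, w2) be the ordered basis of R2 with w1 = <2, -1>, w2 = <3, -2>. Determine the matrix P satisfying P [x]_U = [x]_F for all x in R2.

[[1, 1], [-1, 1]]

Column j of P is [uj]_F, since P maps U-coordinates to F-coordinates.
Expressing u1 in F: u1 = w1 - w2, so column 1 of P is <1, -1>.
Doing the same for each uj gives P = [[1, 1], [-1, 1]].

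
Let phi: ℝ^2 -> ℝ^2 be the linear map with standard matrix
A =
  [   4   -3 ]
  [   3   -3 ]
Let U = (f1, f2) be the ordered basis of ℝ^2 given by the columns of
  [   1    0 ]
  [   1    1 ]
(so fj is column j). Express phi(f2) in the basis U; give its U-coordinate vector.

(-3, 0)

Compute phi(f2) = A f2 = (-3, -3) in standard coordinates.
Then write this in U-coordinates: solve for y in y_1 f1 + y_2 f2 = (-3, -3).
This gives y = (-3, 0), which is column 2 of [phi]_U.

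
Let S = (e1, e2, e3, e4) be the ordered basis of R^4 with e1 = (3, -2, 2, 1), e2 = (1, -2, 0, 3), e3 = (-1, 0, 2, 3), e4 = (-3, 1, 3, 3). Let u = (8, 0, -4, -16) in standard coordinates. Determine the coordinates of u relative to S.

We seek scalars with c_1 e1 + ... + c_4 e4 = u; equivalently solve M c = u where the columns of M are e1, ..., e4.
Row-reducing the augmented matrix [M | u] gives c = (2, -2, -4, 0).
Check: 2e1 - 2e2 - 4e3 + 0·e4 = (8, 0, -4, -16).

(2, -2, -4, 0)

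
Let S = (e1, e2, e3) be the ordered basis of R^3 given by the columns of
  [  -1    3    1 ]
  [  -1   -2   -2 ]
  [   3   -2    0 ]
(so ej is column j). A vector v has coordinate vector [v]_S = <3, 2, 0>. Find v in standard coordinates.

The coordinates say v = 3e1 + 2e2 + 0·e3; adding the scaled basis vectors gives <3, -7, 5>.

<3, -7, 5>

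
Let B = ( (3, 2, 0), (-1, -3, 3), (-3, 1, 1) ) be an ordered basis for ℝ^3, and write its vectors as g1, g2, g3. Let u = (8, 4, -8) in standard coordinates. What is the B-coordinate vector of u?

(0, -2, -2)

[u]_B is the unique c with M c = u, where M has columns g1, ..., g3.
Solving this 3x3 system gives c = (0, -2, -2).
Check: 0·g1 - 2g2 - 2g3 = (8, 4, -8).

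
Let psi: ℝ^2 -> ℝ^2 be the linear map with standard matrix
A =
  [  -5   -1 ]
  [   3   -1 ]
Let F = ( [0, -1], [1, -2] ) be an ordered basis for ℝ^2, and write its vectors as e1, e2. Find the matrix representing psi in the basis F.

[[-3, 1], [1, -3]]

Let P have columns e1, e2. Then [psi]_F = P^(-1) A P.
Here det P = 1, so P^(-1) is integer; computing A P first and then P^(-1)(A P) gives [[-3, 1], [1, -3]].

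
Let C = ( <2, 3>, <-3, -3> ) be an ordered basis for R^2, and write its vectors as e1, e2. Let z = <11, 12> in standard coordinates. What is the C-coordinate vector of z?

Write z = c_1 e1 + c_2 e2 and solve for the c_i.
System: 2c_1 - 3c_2 = 11, 3c_1 - 3c_2 = 12; solving gives c_1 = 1, c_2 = -3.
Check: e1 - 3e2 = <11, 12>.

<1, -3>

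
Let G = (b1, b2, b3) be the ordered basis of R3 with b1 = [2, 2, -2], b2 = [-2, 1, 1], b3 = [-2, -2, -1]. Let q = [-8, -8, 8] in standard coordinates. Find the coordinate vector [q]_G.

[q]_G is the unique c with M c = q, where M has columns b1, ..., b3.
Gaussian elimination on [M | q] yields c = (-4, 0, 0).
Check: -4b1 + 0·b2 + 0·b3 = [-8, -8, 8].

[-4, 0, 0]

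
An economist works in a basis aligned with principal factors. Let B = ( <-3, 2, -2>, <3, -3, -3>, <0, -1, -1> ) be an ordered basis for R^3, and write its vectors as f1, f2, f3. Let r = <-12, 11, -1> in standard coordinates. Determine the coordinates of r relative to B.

<3, -1, -2>

[r]_B is the unique c with M c = r, where M has columns f1, ..., f3.
Solving this 3x3 system gives c = (3, -1, -2).
Check: 3f1 - f2 - 2f3 = <-12, 11, -1>.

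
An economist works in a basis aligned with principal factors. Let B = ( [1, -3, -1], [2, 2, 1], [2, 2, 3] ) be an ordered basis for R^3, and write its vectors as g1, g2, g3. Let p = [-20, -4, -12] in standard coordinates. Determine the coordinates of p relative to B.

[-4, -4, -4]

We seek scalars with c_1 g1 + ... + c_3 g3 = p; equivalently solve M c = p where the columns of M are g1, ..., g3.
Solving this 3x3 system gives c = (-4, -4, -4).
Check: -4g1 - 4g2 - 4g3 = [-20, -4, -12].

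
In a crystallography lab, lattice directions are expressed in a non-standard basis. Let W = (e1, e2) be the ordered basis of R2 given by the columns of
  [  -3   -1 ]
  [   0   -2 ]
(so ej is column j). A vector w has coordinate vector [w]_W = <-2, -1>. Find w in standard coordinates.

By definition w = -2e1 - e2.
Summing componentwise gives <7, 2>.

<7, 2>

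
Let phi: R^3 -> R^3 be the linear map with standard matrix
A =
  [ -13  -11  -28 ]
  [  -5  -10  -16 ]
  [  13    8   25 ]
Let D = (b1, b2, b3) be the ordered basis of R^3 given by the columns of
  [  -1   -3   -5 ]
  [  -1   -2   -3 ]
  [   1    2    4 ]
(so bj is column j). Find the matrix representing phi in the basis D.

Let P have columns b1, ..., b3. Then [phi]_D = P^(-1) A P.
Here det P = -1, so P^(-1) is integer; computing A P first and then P^(-1)(A P) gives [[-2, -1, 1], [-3, 2, 1], [3, -2, 2]].

[[-2, -1, 1], [-3, 2, 1], [3, -2, 2]]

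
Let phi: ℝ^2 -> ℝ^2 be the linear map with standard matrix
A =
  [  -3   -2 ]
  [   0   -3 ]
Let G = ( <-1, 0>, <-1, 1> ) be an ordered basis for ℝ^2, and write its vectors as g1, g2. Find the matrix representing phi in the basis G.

[[-3, 2], [0, -3]]

With P the matrix whose columns are g1, g2, [phi]_G = P^(-1) A P.
Column by column: phi(g1) = A g1 = <3, 0>; its G-coordinates <-3, 0> give column 1.
Continuing for each basis vector yields [phi]_G = [[-3, 2], [0, -3]].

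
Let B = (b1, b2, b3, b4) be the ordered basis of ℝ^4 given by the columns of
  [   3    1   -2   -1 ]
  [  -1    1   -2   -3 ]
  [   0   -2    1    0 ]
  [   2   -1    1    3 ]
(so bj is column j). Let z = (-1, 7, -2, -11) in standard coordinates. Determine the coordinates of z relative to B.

(0, 3, 4, -4)

We seek scalars with c_1 b1 + ... + c_4 b4 = z; equivalently solve M c = z where the columns of M are b1, ..., b4.
Row-reducing the augmented matrix [M | z] gives c = (0, 3, 4, -4).
Check: 0·b1 + 3b2 + 4b3 - 4b4 = (-1, 7, -2, -11).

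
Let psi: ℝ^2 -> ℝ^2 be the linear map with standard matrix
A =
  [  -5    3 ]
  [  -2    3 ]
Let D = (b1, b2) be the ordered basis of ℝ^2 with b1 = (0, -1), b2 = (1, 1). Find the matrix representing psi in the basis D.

With P the matrix whose columns are b1, b2, [psi]_D = P^(-1) A P.
Column by column: psi(b1) = A b1 = (-3, -3); its D-coordinates (0, -3) give column 1.
Continuing for each basis vector yields [psi]_D = [[0, -3], [-3, -2]].

[[0, -3], [-3, -2]]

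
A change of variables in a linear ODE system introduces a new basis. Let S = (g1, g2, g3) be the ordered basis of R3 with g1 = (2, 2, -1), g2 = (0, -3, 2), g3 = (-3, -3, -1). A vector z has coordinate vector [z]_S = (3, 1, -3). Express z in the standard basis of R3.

(15, 12, 2)

The coordinates say z = 3g1 + g2 - 3g3; adding the scaled basis vectors gives (15, 12, 2).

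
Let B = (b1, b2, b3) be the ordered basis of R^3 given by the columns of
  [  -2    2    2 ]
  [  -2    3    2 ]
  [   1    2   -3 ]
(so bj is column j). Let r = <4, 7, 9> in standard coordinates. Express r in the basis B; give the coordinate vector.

<0, 3, -1>

We seek scalars with c_1 b1 + ... + c_3 b3 = r; equivalently solve M c = r where the columns of M are b1, ..., b3.
Gaussian elimination on [M | r] yields c = (0, 3, -1).
Check: 0·b1 + 3b2 - b3 = <4, 7, 9>.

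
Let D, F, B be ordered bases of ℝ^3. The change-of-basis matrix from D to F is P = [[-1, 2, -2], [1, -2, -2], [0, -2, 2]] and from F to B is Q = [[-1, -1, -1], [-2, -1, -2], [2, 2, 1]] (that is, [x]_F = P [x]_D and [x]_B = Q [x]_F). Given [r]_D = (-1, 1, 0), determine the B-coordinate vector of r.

(2, 1, -2)

Composing the changes, [r]_B = Q P [r]_D.
Q P = [[0, 2, 2], [1, 2, 2], [0, -2, -6]]; applying this to (-1, 1, 0) gives (2, 1, -2).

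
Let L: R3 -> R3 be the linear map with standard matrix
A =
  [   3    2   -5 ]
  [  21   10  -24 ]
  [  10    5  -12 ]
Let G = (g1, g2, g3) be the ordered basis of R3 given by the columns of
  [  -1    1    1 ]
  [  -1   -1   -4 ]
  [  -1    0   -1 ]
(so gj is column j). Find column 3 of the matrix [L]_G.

Column 3 of [L]_G is the G-coordinate vector of L(g3).
In standard coordinates L(g3) = A g3 = (0, 5, 2).
Converting to G: (0, 5, 2) = -g1 + 0·g2 - g3, so the coordinate vector is (-1, 0, -1).

(-1, 0, -1)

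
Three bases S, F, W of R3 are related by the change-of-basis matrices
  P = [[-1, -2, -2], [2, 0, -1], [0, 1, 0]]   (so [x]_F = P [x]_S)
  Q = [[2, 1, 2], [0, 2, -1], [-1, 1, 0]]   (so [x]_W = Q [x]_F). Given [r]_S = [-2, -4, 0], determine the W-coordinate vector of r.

Apply P to get F-coordinates [10, -4, -4], then Q to get W-coordinates.
The result is [r]_W = [8, -4, -14].

[8, -4, -14]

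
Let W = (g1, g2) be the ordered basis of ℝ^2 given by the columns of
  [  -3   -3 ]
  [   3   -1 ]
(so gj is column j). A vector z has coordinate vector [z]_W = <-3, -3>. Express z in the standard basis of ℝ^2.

<18, -6>

z = M [z]_W, where M has columns g1, g2.
Carrying out the matrix-vector product, z = <18, -6>.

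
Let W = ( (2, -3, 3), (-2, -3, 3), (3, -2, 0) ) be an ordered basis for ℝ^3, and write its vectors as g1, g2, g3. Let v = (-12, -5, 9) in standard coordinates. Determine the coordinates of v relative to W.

(0, 3, -2)

We seek scalars with c_1 g1 + ... + c_3 g3 = v; equivalently solve M c = v where the columns of M are g1, ..., g3.
Gaussian elimination on [M | v] yields c = (0, 3, -2).
Check: 0·g1 + 3g2 - 2g3 = (-12, -5, 9).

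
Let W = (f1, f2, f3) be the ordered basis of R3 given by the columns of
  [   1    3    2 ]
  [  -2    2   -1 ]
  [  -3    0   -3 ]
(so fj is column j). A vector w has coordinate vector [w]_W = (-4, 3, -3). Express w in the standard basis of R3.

(-1, 17, 21)

The coordinates say w = -4f1 + 3f2 - 3f3; adding the scaled basis vectors gives (-1, 17, 21).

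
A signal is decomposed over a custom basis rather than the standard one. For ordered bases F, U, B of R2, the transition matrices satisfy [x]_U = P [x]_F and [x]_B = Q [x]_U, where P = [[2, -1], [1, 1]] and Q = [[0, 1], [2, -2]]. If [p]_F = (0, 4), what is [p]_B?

Apply P to get U-coordinates (-4, 4), then Q to get B-coordinates.
The result is [p]_B = (4, -16).

(4, -16)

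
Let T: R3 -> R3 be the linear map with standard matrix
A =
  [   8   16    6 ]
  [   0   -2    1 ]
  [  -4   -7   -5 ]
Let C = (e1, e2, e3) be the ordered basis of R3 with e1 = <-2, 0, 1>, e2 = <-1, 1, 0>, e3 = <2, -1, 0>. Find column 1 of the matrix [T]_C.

Compute T(e1) = A e1 = <-10, 1, 3> in standard coordinates.
Then write this in C-coordinates: solve for y in y_1 e1 + ... + y_3 e3 = <-10, 1, 3>.
This gives y = <3, -2, -3>, which is column 1 of [T]_C.

<3, -2, -3>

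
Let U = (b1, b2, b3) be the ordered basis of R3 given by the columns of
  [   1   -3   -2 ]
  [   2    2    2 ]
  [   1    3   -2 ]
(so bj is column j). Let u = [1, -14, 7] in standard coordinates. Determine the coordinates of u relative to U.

[-4, 1, -4]

We seek scalars with c_1 b1 + ... + c_3 b3 = u; equivalently solve M c = u where the columns of M are b1, ..., b3.
Row-reducing the augmented matrix [M | u] gives c = (-4, 1, -4).
Check: -4b1 + b2 - 4b3 = [1, -14, 7].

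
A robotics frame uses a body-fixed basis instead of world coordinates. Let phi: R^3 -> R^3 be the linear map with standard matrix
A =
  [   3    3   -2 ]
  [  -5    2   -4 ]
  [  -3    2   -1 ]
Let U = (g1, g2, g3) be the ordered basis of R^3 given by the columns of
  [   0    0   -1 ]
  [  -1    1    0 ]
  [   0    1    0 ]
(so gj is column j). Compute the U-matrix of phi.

[[0, 3, -2], [-2, 1, 3], [3, -1, 3]]

With P the matrix whose columns are g1, ..., g3, [phi]_U = P^(-1) A P.
Column by column: phi(g1) = A g1 = <-3, -2, -2>; its U-coordinates <0, -2, 3> give column 1.
Continuing for each basis vector yields [phi]_U = [[0, 3, -2], [-2, 1, 3], [3, -1, 3]].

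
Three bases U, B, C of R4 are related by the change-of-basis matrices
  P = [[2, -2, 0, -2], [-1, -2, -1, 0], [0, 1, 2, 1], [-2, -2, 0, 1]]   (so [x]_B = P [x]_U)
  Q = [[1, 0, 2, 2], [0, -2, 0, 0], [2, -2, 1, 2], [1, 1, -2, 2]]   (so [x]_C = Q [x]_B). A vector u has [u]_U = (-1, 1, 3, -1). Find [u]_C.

First [u]_B = P [u]_U = (-2, -4, 6, -1).
Then [u]_C = Q [u]_B = (8, 8, 8, -20).

(8, 8, 8, -20)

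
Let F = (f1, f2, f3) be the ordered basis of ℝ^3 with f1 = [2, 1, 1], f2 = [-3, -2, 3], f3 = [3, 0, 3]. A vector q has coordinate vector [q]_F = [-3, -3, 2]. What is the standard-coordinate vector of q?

By definition q = -3f1 - 3f2 + 2f3.
Summing componentwise gives [9, 3, -6].

[9, 3, -6]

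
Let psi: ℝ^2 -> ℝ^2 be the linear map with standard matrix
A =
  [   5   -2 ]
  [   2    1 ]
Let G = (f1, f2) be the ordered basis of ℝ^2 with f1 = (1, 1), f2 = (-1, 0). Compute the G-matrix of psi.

The j-th column of [psi]_G is [psi(fj)]_G.
psi(f1) = A f1 = (3, 3) = 3f1 + 0·f2, so column 1 is (3, 0).
Repeating for f2 and assembling the columns gives [[3, -2], [0, 3]].

[[3, -2], [0, 3]]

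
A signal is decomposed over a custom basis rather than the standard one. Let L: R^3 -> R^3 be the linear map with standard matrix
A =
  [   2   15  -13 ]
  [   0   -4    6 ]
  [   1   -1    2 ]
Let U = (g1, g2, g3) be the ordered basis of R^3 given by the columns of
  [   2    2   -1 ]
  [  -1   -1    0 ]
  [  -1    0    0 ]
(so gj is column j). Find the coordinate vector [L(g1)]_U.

(-1, 3, 2)

Compute L(g1) = A g1 = (2, -2, 1) in standard coordinates.
Then write this in U-coordinates: solve for y in y_1 g1 + ... + y_3 g3 = (2, -2, 1).
This gives y = (-1, 3, 2), which is column 1 of [L]_U.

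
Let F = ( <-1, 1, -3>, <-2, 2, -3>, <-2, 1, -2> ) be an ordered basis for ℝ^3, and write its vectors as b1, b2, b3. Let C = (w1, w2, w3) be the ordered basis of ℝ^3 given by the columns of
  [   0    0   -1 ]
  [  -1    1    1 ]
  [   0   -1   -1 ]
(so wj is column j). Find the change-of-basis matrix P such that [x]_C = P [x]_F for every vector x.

[[2, 1, 1], [2, 1, 0], [1, 2, 2]]

Take x = bj: its F-coordinates are the j-th standard unit vector, so P e_j — column j of P — equals [bj]_C.
b1 = 2w1 + 2w2 + w3, giving column 1 = <2, 2, 1>; repeating for each j gives P = [[2, 1, 1], [2, 1, 0], [1, 2, 2]].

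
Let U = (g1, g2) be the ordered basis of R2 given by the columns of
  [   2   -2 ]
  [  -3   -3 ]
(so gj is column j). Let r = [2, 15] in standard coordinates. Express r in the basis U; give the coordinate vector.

Write r = c_1 g1 + c_2 g2 and solve for the c_i.
System: 2c_1 - 2c_2 = 2, -3c_1 - 3c_2 = 15; solving gives c_1 = -2, c_2 = -3.
Check: -2g1 - 3g2 = [2, 15].

[-2, -3]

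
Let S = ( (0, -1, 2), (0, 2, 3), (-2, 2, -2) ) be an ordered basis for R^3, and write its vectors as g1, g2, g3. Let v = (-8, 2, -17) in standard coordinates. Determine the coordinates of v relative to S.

We seek scalars with c_1 g1 + ... + c_3 g3 = v; equivalently solve M c = v where the columns of M are g1, ..., g3.
Gaussian elimination on [M | v] yields c = (0, -3, 4).
Check: 0·g1 - 3g2 + 4g3 = (-8, 2, -17).

(0, -3, 4)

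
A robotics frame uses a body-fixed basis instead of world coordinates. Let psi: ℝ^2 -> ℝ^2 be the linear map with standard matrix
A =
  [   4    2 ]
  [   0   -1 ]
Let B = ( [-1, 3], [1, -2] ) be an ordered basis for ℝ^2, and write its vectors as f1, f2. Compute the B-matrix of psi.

Let P have columns f1, f2. Then [psi]_B = P^(-1) A P.
Here det P = -1, so P^(-1) is integer; computing A P first and then P^(-1)(A P) gives [[1, 2], [3, 2]].

[[1, 2], [3, 2]]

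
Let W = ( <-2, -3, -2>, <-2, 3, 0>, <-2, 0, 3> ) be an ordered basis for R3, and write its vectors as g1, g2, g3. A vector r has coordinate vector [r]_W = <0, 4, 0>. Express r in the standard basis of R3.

By definition r = 0·g1 + 4g2 + 0·g3.
Summing componentwise gives <-8, 12, 0>.

<-8, 12, 0>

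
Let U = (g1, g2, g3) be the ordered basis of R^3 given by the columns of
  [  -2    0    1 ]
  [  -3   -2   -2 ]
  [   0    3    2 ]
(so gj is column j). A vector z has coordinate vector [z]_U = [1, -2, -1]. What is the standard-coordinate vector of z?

[-3, 3, -8]

By definition z = g1 - 2g2 - g3.
Summing componentwise gives [-3, 3, -8].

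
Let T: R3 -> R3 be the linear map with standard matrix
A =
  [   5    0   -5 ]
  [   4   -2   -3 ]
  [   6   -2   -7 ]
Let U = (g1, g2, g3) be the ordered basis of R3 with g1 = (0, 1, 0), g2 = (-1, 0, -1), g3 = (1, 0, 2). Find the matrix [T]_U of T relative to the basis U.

[[-2, -1, -2], [-2, 1, 2], [-2, 1, -3]]

With P the matrix whose columns are g1, ..., g3, [T]_U = P^(-1) A P.
Column by column: T(g1) = A g1 = (0, -2, -2); its U-coordinates (-2, -2, -2) give column 1.
Continuing for each basis vector yields [T]_U = [[-2, -1, -2], [-2, 1, 2], [-2, 1, -3]].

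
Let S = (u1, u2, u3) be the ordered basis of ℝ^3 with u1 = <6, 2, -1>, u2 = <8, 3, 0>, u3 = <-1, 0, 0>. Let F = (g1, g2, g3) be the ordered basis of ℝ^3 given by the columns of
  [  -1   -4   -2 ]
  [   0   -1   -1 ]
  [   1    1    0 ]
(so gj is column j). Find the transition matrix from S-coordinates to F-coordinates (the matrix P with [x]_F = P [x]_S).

Column j of P is [uj]_F, since P maps S-coordinates to F-coordinates.
Expressing u1 in F: u1 = 0·g1 - g2 - g3, so column 1 of P is <0, -1, -1>.
Doing the same for each uj gives P = [[0, 2, -1], [-1, -2, 1], [-1, -1, -1]].

[[0, 2, -1], [-1, -2, 1], [-1, -1, -1]]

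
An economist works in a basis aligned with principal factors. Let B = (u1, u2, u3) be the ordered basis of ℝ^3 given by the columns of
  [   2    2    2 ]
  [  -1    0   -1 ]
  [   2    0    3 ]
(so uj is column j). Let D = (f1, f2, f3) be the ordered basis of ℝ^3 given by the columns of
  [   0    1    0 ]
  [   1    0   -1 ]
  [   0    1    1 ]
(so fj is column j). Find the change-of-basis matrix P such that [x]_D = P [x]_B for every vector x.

[[-1, -2, 0], [2, 2, 2], [0, -2, 1]]

Let M have columns uj and N have columns fj. Then for every x, N [x]_D = x = M [x]_B, so P = N^(-1) M.
Since det N = -1, N^(-1) has integer entries; multiplying gives P = [[-1, -2, 0], [2, 2, 2], [0, -2, 1]].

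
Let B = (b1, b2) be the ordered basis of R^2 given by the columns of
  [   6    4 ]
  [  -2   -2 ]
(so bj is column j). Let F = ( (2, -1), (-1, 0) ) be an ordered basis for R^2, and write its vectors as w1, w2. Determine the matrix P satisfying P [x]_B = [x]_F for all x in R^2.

[[2, 2], [-2, 0]]

Take x = bj: its B-coordinates are the j-th standard unit vector, so P e_j — column j of P — equals [bj]_F.
b1 = 2w1 - 2w2, giving column 1 = (2, -2); repeating for each j gives P = [[2, 2], [-2, 0]].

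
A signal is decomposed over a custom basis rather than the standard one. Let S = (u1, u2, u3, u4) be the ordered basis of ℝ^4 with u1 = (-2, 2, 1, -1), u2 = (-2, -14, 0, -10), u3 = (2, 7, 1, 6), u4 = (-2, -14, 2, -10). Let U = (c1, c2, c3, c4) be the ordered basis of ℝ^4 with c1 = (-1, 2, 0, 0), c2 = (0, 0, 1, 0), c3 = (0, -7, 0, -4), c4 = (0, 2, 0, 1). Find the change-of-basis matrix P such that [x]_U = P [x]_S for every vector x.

Take x = uj: its S-coordinates are the j-th standard unit vector, so P e_j — column j of P — equals [uj]_U.
u1 = 2c1 + c2 + 0·c3 - c4, giving column 1 = (2, 1, 0, -1); repeating for each j gives P = [[2, 2, -2, 2], [1, 0, 1, 2], [0, 2, -1, 2], [-1, -2, 2, -2]].

[[2, 2, -2, 2], [1, 0, 1, 2], [0, 2, -1, 2], [-1, -2, 2, -2]]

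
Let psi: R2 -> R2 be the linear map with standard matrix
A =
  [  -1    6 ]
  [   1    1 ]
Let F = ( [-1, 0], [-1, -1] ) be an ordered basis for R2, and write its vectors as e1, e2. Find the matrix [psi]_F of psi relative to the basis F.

[[-2, 3], [1, 2]]

Let P have columns e1, e2. Then [psi]_F = P^(-1) A P.
Here det P = 1, so P^(-1) is integer; computing A P first and then P^(-1)(A P) gives [[-2, 3], [1, 2]].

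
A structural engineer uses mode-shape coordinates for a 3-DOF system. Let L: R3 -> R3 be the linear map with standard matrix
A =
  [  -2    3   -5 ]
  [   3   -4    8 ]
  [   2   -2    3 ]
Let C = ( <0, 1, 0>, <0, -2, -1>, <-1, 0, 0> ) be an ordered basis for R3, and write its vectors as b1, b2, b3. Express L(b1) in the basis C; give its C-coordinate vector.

Compute L(b1) = A b1 = <3, -4, -2> in standard coordinates.
Then write this in C-coordinates: solve for y in y_1 b1 + ... + y_3 b3 = <3, -4, -2>.
This gives y = <0, 2, -3>, which is column 1 of [L]_C.

<0, 2, -3>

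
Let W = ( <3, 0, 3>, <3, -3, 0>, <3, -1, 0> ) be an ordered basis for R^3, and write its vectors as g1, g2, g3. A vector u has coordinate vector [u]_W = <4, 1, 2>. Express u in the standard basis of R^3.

By definition u = 4g1 + g2 + 2g3.
Summing componentwise gives <21, -5, 12>.

<21, -5, 12>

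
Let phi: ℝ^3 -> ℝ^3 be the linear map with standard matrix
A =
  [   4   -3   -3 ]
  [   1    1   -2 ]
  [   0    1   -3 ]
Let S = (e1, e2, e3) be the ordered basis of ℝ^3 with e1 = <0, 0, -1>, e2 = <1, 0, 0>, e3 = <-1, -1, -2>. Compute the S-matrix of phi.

The j-th column of [phi]_S is [phi(ej)]_S.
phi(e1) = A e1 = <3, 2, 3> = e1 + e2 - 2e3, so column 1 is <1, 1, -2>.
Repeating for e2, e3 and assembling the columns gives [[1, 2, -1], [1, 3, 3], [-2, -1, -2]].

[[1, 2, -1], [1, 3, 3], [-2, -1, -2]]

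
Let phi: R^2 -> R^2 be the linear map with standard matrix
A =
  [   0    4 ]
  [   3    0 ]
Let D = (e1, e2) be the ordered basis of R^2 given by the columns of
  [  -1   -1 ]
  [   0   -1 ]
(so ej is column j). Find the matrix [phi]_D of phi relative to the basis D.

[[-3, 1], [3, 3]]

Let P have columns e1, e2. Then [phi]_D = P^(-1) A P.
Here det P = 1, so P^(-1) is integer; computing A P first and then P^(-1)(A P) gives [[-3, 1], [3, 3]].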